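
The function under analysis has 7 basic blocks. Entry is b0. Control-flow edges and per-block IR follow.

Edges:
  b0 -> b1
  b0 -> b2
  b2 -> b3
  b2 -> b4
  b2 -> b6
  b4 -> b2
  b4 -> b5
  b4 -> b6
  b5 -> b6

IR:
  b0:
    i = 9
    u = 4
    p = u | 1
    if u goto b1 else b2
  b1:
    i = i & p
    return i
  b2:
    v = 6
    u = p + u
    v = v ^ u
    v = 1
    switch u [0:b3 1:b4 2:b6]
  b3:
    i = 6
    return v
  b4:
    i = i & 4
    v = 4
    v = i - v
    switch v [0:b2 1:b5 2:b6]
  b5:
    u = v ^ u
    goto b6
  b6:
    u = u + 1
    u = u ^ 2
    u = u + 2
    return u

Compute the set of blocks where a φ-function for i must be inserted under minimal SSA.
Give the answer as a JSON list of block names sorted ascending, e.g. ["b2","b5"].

idom tree: b1←b0 b2←b0 b3←b2 b4←b2 b5←b4 b6←b2
Dom∩ at merges:
  b2: preds {b0,b4}: {b0} ∩ {b0,b2,b4} = {b0}; idom=b0
  b6: preds {b2,b4,b5}: {b0,b2} ∩ {b0,b2,b4} ∩ {b0,b2,b4,b5} = {b0,b2}; idom=b2

Frontier:
  b2←b0: walk · to b0
  b2←b4: walk b4→b2 to b0
  b6←b2: walk · to b2
  b6←b4: walk b4 to b2
  b6←b5: walk b5→b4 to b2
  b0: DF=∅
  b1: DF=∅
  b2: DF={b2}
  b3: DF=∅
  b4: DF={b2,b6}
  b5: DF={b6}
  b6: DF=∅

φ for i: defs {b0,b1,b3,b4}
  DF⁺ = {b2,b6}

Answer: ["b2", "b6"]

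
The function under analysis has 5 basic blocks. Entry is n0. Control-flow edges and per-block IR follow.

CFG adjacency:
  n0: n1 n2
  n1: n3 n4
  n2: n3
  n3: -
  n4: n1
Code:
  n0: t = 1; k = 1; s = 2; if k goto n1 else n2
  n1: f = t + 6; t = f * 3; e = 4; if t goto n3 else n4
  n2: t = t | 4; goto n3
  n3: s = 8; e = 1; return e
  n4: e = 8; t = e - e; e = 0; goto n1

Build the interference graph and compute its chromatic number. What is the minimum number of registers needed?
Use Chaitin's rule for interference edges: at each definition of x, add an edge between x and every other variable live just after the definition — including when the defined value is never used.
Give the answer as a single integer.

def/use:
  n0: def={k,s,t} ue=∅
  n1: def={e,f,t} ue={t}
  n2: def={t} ue={t}
  n3: def={e,s} ue=∅
  n4: def={e,t} ue=∅

Liveness:
  n0 li=∅ lo={t}
  n1 li={t} lo=∅
  n2 li={t} lo=∅
  n3 li=∅ lo=∅
  n4 li=∅ lo={t}

Conflict graph:
  e — {t}
  f — ∅
  k — {s,t}
  s — {k,t}
  t — {e,k,s}

Chromatic number:
  lower bound: {k,s,t} mutually conflict ⇒ χ ≥ 3
  assign e→c1 f→c0 k→c1 s→c2 t→c0 — no edge inside a register ⇒ χ ≤ 3
  χ = 3

Answer: 3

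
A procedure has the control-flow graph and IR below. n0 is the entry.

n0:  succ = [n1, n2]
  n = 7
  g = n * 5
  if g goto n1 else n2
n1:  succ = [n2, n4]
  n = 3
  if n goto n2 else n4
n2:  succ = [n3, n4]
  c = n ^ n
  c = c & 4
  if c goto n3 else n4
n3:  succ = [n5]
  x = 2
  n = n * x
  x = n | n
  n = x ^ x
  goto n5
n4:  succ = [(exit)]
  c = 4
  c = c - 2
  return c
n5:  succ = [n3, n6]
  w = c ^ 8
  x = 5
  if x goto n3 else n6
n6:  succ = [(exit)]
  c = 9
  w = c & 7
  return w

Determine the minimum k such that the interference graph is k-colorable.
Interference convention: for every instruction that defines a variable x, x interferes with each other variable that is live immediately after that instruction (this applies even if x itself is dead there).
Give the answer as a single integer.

Answer: 3

Derivation:
Block summaries:
  n0: {g,n} / ∅
  n1: {n} / ∅
  n2: {c} / {n}
  n3: {n,x} / {n}
  n4: {c} / ∅
  n5: {w,x} / {c}
  n6: {c,w} / ∅

Live sets:
  n0 li=∅ lo={n}
  n1 li=∅ lo={n}
  n2 li={n} lo={c,n}
  n3 li={c,n} lo={c,n}
  n4 li=∅ lo=∅
  n5 li={c,n} lo={c,n}
  n6 li=∅ lo=∅

Interfere edges:
  c — {n,w,x}
  g — {n}
  n — {c,g,w,x}
  w — {c,n}
  x — {c,n}

Chromatic number:
  clique {c,n,w} ⇒ need ≥ 3
  3-colouring: R0={n}  R1={c,g}  R2={w,x}
  χ = 3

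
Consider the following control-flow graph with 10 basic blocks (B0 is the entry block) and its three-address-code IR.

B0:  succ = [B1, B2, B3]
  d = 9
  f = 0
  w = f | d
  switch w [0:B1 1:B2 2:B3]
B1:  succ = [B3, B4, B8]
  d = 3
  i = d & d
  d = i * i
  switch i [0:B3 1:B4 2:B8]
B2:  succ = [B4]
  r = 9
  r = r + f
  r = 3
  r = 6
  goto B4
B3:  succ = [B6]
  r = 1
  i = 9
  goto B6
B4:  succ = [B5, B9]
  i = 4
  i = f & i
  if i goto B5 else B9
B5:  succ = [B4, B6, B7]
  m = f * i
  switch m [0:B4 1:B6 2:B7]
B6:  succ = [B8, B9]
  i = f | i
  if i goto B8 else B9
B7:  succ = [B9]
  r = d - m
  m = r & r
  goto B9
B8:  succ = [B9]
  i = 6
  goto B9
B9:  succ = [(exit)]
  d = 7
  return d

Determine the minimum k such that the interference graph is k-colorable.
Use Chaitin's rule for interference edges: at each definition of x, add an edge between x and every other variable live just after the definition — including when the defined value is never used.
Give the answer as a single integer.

Block summaries:
  B0 def {d,f,w} use ∅
  B1 def {d,i} use ∅
  B2 def {r} use {f}
  B3 def {i,r} use ∅
  B4 def {i} use {f}
  B5 def {m} use {f,i}
  B6 def {i} use {f,i}
  B7 def {m,r} use {d,m}
  B8 def {i} use ∅
  B9 def {d} use ∅

Live sets:
  B0: in=∅ out={d,f}
  B1: in={f} out={d,f}
  B2: in={d,f} out={d,f}
  B3: in={f} out={f,i}
  B4: in={d,f} out={d,f,i}
  B5: in={d,f,i} out={d,f,i,m}
  B6: in={f,i} out=∅
  B7: in={d,m} out=∅
  B8: in=∅ out=∅
  B9: in=∅ out=∅

Conflict graph:
  d: {f,i,m,r,w}
  f: {d,i,m,r,w}
  i: {d,f,m}
  m: {d,f,i}
  r: {d,f}
  w: {d,f}

Colouring:
  lower bound: {d,f,i,m} mutually conflict ⇒ χ ≥ 4
  assign d→c0 f→c1 i→c2 m→c3 r→c2 w→c2 — no edge inside a register ⇒ χ ≤ 4
  χ = 4

Answer: 4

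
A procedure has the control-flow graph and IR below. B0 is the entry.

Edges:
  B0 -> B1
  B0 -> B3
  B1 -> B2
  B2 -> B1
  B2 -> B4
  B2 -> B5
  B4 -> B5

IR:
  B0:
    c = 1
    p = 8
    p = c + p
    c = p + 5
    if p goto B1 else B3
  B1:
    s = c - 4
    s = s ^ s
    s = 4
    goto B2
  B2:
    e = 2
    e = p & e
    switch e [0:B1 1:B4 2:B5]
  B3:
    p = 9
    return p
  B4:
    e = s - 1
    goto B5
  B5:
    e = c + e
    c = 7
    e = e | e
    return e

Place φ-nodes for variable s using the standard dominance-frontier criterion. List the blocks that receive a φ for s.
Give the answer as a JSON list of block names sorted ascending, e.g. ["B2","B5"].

idom tree: B1←B0 B2←B1 B3←B0 B4←B2 B5←B2
Join-block Dom:
  B1: preds {B0,B2}: {B0} ∩ {B0,B1,B2} = {B0}; idom=B0
  B5: preds {B2,B4}: {B0,B1,B2} ∩ {B0,B1,B2,B4} = {B0,B1,B2}; idom=B2

DF derivation:
  B1←B0: walk · to B0
  B1←B2: walk B2→B1 to B0
  B5←B2: walk · to B2
  B5←B4: walk B4 to B2
  B0: DF=∅
  B1: DF={B1}
  B2: DF={B1}
  B3: DF=∅
  B4: DF={B5}
  B5: DF=∅

φ for s: defs {B1}
  DF⁺ = {B1}

Answer: ["B1"]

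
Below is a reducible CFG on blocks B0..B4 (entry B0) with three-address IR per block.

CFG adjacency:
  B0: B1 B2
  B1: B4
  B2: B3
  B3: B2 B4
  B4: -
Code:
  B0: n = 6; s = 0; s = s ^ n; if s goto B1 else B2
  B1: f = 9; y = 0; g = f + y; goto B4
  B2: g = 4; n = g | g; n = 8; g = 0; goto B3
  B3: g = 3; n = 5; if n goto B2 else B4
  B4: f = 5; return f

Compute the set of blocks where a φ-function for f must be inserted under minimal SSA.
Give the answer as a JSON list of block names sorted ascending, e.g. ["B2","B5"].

idom tree: B1←B0 B2←B0 B3←B2 B4←B0
Dom at joins:
  B2: preds {B0,B3}: {B0} ∩ {B0,B2,B3} = {B0}; idom=B0
  B4: preds {B1,B3}: {B0,B1} ∩ {B0,B2,B3} = {B0}; idom=B0

DF derivation:
  B2←B0: walk · to B0
  B2←B3: walk B3→B2 to B0
  B4←B1: walk B1 to B0
  B4←B3: walk B3→B2 to B0
  DF(B0)=∅
  DF(B1)={B4}
  DF(B2)={B2,B4}
  DF(B3)={B2,B4}
  DF(B4)=∅

φ for f: defs {B1,B4}
  DF⁺ = {B4}

Answer: ["B4"]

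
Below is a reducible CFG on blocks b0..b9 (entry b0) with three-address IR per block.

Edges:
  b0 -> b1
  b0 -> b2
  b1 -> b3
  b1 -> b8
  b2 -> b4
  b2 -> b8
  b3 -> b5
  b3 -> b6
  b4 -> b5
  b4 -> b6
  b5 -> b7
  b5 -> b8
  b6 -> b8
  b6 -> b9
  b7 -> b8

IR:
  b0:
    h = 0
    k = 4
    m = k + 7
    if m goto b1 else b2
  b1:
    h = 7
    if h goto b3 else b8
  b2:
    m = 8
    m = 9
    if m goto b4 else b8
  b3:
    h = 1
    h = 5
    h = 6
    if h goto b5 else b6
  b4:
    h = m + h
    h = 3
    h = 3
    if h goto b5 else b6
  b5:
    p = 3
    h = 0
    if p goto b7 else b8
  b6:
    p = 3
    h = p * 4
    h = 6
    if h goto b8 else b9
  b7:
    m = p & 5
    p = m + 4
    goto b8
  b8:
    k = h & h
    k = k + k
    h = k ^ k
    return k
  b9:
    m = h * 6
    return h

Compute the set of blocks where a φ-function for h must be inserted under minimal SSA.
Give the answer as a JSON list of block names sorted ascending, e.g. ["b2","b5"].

Answer: ["b5", "b6", "b8"]

Derivation:
idom tree: b1←b0 b2←b0 b3←b1 b4←b2 b5←b0 b6←b0 b7←b5 b8←b0 b9←b6
Dom∩ at merges:
  b5: preds {b3,b4}: {b0,b1,b3} ∩ {b0,b2,b4} = {b0}; idom=b0
  b6: preds {b3,b4}: {b0,b1,b3} ∩ {b0,b2,b4} = {b0}; idom=b0
  b8: preds {b1,b2,b5,b6,b7}: {b0,b1} ∩ {b0,b2} ∩ {b0,b5} ∩ {b0,b6} ∩ {b0,b5,b7} = {b0}; idom=b0

DF walk-up:
  b5←b3: walk b3→b1 to b0
  b5←b4: walk b4→b2 to b0
  b6←b3: walk b3→b1 to b0
  b6←b4: walk b4→b2 to b0
  b8←b1: walk b1 to b0
  b8←b2: walk b2 to b0
  b8←b5: walk b5 to b0
  b8←b6: walk b6 to b0
  b8←b7: walk b7→b5 to b0
  b0: DF=∅
  b1: DF={b5,b6,b8}
  b2: DF={b5,b6,b8}
  b3: DF={b5,b6}
  b4: DF={b5,b6}
  b5: DF={b8}
  b6: DF={b8}
  b7: DF={b8}
  b8: DF=∅
  b9: DF=∅

φ for h: defs {b0,b1,b3,b4,b5,b6,b8}
  DF⁺ = {b5,b6,b8}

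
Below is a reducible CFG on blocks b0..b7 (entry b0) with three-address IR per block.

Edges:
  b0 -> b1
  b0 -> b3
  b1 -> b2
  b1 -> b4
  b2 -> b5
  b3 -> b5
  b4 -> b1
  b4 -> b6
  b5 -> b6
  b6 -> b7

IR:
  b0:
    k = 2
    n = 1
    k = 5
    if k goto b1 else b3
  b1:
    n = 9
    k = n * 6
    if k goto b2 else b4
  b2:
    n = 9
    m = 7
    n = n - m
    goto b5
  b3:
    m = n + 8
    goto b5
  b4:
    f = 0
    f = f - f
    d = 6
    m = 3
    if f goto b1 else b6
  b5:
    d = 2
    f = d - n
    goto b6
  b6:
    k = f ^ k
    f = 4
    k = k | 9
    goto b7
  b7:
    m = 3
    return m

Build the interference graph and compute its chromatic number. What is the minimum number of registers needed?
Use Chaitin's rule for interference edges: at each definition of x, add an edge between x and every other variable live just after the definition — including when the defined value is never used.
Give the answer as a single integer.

def/use:
  b0: def={k,n} ue=∅
  b1: def={k,n} ue=∅
  b2: def={m,n} ue=∅
  b3: def={m} ue={n}
  b4: def={d,f,m} ue=∅
  b5: def={d,f} ue={n}
  b6: def={f,k} ue={f,k}
  b7: def={m} ue=∅

Liveness:
  b0: in=∅ out={k,n}
  b1: in=∅ out={k}
  b2: in={k} out={k,n}
  b3: in={k,n} out={k,n}
  b4: in={k} out={f,k}
  b5: in={k,n} out={f,k}
  b6: in={f,k} out=∅
  b7: in=∅ out=∅

Interfere edges:
  d↔{f,k,n}
  f↔{d,k,m}
  k↔{d,f,m,n}
  m↔{f,k,n}
  n↔{d,k,m}

Chromatic number:
  {d,f,k} pairwise interfere (3-clique) ⇒ χ ≥ 3
  3-colouring: r0={k}  r1={d,m}  r2={f,n}
  χ = 3

Answer: 3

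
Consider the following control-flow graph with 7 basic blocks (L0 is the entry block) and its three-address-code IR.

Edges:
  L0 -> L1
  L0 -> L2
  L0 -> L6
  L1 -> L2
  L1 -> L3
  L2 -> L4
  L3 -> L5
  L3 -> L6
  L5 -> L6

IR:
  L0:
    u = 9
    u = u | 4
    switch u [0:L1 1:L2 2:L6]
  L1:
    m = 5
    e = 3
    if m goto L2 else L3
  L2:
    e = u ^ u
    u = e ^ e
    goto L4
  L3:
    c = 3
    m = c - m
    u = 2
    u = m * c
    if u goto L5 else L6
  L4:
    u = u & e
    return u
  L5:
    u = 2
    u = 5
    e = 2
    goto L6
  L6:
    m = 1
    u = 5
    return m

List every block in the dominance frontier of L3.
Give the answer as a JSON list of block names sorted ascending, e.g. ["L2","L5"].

idom tree: L1←L0 L2←L0 L3←L1 L4←L2 L5←L3 L6←L0
Dom∩ at merges:
  L2: preds {L0,L1}: {L0} ∩ {L0,L1} = {L0}; idom=L0
  L6: preds {L0,L3,L5}: {L0} ∩ {L0,L1,L3} ∩ {L0,L1,L3,L5} = {L0}; idom=L0

DF derivation:
  join L2 pred L0: · stop@L0
  join L2 pred L1: L1 stop@L0
  join L6 pred L0: · stop@L0
  join L6 pred L3: L3→L1 stop@L0
  join L6 pred L5: L5→L3→L1 stop@L0
  DF(L0)=∅
  DF(L1)={L2,L6}
  DF(L2)=∅
  DF(L3)={L6}
  DF(L4)=∅
  DF(L5)={L6}
  DF(L6)=∅

DF(L3) = ["L6"]

Answer: ["L6"]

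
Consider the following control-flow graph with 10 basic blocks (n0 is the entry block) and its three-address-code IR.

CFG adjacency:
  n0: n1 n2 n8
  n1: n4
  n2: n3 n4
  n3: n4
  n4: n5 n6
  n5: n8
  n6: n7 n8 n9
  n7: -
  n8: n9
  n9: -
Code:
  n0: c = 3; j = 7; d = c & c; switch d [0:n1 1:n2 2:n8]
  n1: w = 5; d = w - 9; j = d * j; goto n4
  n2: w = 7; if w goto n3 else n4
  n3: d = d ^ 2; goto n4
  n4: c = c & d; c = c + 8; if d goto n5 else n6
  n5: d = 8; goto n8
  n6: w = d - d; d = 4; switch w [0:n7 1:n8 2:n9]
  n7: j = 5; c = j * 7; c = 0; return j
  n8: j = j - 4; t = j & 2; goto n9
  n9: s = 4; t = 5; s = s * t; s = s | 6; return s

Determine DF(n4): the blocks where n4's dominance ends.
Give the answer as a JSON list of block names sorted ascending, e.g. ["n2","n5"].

Answer: ["n8", "n9"]

Analysis:
idom tree: n1←n0 n2←n0 n3←n2 n4←n0 n5←n4 n6←n4 n7←n6 n8←n0 n9←n0
Join-block Dom:
  n4: preds {n1,n2,n3}: {n0,n1} ∩ {n0,n2} ∩ {n0,n2,n3} = {n0}; idom=n0
  n8: preds {n0,n5,n6}: {n0} ∩ {n0,n4,n5} ∩ {n0,n4,n6} = {n0}; idom=n0
  n9: preds {n6,n8}: {n0,n4,n6} ∩ {n0,n8} = {n0}; idom=n0

DF derivation:
  n4←n1: walk n1 to n0
  n4←n2: walk n2 to n0
  n4←n3: walk n3→n2 to n0
  n8←n0: walk · to n0
  n8←n5: walk n5→n4 to n0
  n8←n6: walk n6→n4 to n0
  n9←n6: walk n6→n4 to n0
  n9←n8: walk n8 to n0
  n0: DF=∅
  n1: DF={n4}
  n2: DF={n4}
  n3: DF={n4}
  n4: DF={n8,n9}
  n5: DF={n8}
  n6: DF={n8,n9}
  n7: DF=∅
  n8: DF={n9}
  n9: DF=∅

DF(n4) = ["n8", "n9"]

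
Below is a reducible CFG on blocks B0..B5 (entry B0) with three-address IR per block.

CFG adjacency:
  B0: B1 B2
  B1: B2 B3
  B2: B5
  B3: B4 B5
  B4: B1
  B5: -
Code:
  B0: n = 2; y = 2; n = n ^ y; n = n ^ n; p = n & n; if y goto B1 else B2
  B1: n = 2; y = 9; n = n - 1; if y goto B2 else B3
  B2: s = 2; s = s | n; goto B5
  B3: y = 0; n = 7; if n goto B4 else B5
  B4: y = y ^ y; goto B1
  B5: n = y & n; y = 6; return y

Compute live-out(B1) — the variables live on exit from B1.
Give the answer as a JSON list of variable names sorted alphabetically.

def/use:
  B0 def {n,p,y} use ∅
  B1 def {n,y} use ∅
  B2 def {s} use {n}
  B3 def {n,y} use ∅
  B4 def {y} use {y}
  B5 def {n,y} use {n,y}

Live sets:
  B0: in=∅ out={n,y}
  B1: in=∅ out={n,y}
  B2: in={n,y} out={n,y}
  B3: in=∅ out={n,y}
  B4: in={y} out=∅
  B5: in={n,y} out=∅

live-out(B1) = ["n", "y"]

Answer: ["n", "y"]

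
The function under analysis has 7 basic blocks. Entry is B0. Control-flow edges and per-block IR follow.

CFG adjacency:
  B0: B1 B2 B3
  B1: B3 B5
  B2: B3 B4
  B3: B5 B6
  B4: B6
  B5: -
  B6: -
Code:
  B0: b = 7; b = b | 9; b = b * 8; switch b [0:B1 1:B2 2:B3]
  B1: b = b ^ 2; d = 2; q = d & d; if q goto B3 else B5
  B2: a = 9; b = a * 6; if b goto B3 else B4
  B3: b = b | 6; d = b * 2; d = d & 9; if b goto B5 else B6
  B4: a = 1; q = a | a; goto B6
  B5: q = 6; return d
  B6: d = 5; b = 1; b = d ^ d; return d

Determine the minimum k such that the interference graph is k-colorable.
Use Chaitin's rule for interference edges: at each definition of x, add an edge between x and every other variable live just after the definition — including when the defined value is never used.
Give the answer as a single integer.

def/use:
  B0: def={b} ue=∅
  B1: def={b,d,q} ue={b}
  B2: def={a,b} ue=∅
  B3: def={b,d} ue={b}
  B4: def={a,q} ue=∅
  B5: def={q} ue={d}
  B6: def={b,d} ue=∅

Liveness:
  live B0: ∅→{b}
  live B1: {b}→{b,d}
  live B2: ∅→{b}
  live B3: {b}→{d}
  live B4: ∅→∅
  live B5: {d}→∅
  live B6: ∅→∅

Conflict graph:
  a: ∅
  b: {d,q}
  d: {b,q}
  q: {b,d}

Chromatic number:
  clique {b,d,q} ⇒ need ≥ 3
  3-colouring: R0={a,b}  R1={d}  R2={q}
  χ = 3

Answer: 3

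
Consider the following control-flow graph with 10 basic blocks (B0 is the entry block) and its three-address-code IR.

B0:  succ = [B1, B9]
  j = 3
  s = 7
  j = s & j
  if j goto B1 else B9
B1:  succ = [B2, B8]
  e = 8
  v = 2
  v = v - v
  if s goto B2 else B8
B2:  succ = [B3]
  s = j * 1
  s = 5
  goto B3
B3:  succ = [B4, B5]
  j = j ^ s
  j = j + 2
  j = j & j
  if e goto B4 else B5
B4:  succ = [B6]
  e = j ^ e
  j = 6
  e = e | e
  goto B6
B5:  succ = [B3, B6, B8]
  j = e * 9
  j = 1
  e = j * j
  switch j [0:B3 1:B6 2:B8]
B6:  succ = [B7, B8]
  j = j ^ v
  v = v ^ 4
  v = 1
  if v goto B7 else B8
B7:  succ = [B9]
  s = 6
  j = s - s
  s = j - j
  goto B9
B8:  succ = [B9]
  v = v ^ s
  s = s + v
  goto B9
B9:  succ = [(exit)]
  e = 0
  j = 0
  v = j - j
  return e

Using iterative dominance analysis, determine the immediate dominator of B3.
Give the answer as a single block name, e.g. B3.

Answer: B2

Analysis:
idom tree: B1←B0 B2←B1 B3←B2 B4←B3 B5←B3 B6←B3 B7←B6 B8←B1 B9←B0
Dom at joins:
  B3: preds {B2,B5}: {B0,B1,B2} ∩ {B0,B1,B2,B3,B5} = {B0,B1,B2}; idom=B2
  B6: preds {B4,B5}: {B0,B1,B2,B3,B4} ∩ {B0,B1,B2,B3,B5} = {B0,B1,B2,B3}; idom=B3
  B8: preds {B1,B5,B6}: {B0,B1} ∩ {B0,B1,B2,B3,B5} ∩ {B0,B1,B2,B3,B6} = {B0,B1}; idom=B1
  B9: preds {B0,B7,B8}: {B0} ∩ {B0,B1,B2,B3,B6,B7} ∩ {B0,B1,B8} = {B0}; idom=B0

idom(B3) = B2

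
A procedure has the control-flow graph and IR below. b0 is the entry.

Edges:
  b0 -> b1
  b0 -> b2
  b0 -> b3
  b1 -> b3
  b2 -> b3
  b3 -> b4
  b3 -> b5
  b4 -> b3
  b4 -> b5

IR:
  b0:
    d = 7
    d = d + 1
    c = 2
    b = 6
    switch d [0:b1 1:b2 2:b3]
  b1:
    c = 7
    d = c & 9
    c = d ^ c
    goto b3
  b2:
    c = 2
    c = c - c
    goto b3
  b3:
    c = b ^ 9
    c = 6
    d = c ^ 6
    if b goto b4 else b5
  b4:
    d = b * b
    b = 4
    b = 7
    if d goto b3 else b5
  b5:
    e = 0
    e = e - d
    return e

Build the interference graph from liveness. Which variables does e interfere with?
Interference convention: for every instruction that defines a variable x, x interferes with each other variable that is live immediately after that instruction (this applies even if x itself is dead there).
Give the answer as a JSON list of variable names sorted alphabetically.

Answer: ["d"]

Derivation:
Per-block:
  b0: {b,c,d} / ∅
  b1: {c,d} / ∅
  b2: {c} / ∅
  b3: {c,d} / {b}
  b4: {b,d} / {b}
  b5: {e} / {d}

Live sets:
  b0 li=∅ lo={b}
  b1 li={b} lo={b}
  b2 li={b} lo={b}
  b3 li={b} lo={b,d}
  b4 li={b} lo={b,d}
  b5 li={d} lo=∅

Conflict graph:
  b: {c,d}
  c: {b,d}
  d: {b,c,e}
  e: {d}

N(e) = ["d"]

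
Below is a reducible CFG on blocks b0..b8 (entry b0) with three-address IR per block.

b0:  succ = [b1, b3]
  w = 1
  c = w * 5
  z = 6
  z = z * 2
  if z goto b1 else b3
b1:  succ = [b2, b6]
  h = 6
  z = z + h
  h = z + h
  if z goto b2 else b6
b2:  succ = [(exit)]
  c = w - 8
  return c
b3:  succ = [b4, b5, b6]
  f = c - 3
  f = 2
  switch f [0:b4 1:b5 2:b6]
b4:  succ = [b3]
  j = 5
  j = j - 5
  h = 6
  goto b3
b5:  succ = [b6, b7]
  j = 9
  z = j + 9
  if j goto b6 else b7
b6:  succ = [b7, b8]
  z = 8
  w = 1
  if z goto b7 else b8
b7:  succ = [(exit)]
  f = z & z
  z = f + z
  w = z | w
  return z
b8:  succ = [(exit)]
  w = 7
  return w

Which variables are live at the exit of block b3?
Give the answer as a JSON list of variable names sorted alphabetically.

Answer: ["c", "w"]

Derivation:
Per-block:
  b0: {c,w,z} / ∅
  b1: {h,z} / {z}
  b2: {c} / {w}
  b3: {f} / {c}
  b4: {h,j} / ∅
  b5: {j,z} / ∅
  b6: {w,z} / ∅
  b7: {f,w,z} / {w,z}
  b8: {w} / ∅

Backward fixpoint:
  b0 li=∅ lo={c,w,z}
  b1 li={w,z} lo={w}
  b2 li={w} lo=∅
  b3 li={c,w} lo={c,w}
  b4 li={c,w} lo={c,w}
  b5 li={w} lo={w,z}
  b6 li=∅ lo={w,z}
  b7 li={w,z} lo=∅
  b8 li=∅ lo=∅

live-out(b3) = ["c", "w"]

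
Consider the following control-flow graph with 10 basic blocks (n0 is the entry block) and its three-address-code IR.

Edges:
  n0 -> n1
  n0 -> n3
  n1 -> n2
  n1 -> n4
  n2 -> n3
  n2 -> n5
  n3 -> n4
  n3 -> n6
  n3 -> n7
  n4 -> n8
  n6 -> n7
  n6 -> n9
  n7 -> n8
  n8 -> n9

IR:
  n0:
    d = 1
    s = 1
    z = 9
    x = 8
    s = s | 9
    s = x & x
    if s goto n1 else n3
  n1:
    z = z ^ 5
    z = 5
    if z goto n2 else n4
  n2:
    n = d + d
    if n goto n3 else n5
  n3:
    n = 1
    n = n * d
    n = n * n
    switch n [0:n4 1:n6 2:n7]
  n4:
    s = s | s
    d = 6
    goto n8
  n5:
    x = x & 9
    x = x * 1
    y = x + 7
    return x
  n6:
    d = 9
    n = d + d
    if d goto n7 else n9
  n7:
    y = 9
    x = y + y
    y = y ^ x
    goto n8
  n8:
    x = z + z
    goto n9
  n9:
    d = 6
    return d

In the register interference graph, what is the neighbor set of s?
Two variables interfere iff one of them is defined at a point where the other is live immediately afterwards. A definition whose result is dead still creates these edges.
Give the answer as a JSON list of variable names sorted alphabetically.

Per-block:
  n0: {d,s,x,z} / ∅
  n1: {z} / {z}
  n2: {n} / {d}
  n3: {n} / {d}
  n4: {d,s} / {s}
  n5: {x,y} / {x}
  n6: {d,n} / ∅
  n7: {x,y} / ∅
  n8: {x} / {z}
  n9: {d} / ∅

Live sets:
  n0 li=∅ lo={d,s,x,z}
  n1 li={d,s,x,z} lo={d,s,x,z}
  n2 li={d,s,x,z} lo={d,s,x,z}
  n3 li={d,s,z} lo={s,z}
  n4 li={s,z} lo={z}
  n5 li={x} lo=∅
  n6 li={z} lo={z}
  n7 li={z} lo={z}
  n8 li={z} lo=∅
  n9 li=∅ lo=∅

Interference:
  d↔{n,s,x,z}
  n↔{d,s,x,z}
  s↔{d,n,x,z}
  x↔{d,n,s,y,z}
  y↔{x,z}
  z↔{d,n,s,x,y}

N(s) = ["d", "n", "x", "z"]

Answer: ["d", "n", "x", "z"]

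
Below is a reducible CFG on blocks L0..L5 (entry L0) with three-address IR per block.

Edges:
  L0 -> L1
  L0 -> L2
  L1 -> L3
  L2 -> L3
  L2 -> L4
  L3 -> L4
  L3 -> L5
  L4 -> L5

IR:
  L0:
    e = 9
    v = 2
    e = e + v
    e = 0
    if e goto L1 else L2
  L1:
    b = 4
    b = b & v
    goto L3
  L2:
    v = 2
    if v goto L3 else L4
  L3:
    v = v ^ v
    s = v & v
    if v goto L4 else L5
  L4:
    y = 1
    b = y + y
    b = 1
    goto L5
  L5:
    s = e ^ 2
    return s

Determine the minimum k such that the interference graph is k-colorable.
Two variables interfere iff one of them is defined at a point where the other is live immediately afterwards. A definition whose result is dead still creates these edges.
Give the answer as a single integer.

def/use:
  L0: {e,v} / ∅
  L1: {b} / {v}
  L2: {v} / ∅
  L3: {s,v} / {v}
  L4: {b,y} / ∅
  L5: {s} / {e}

Live sets:
  L0 li=∅ lo={e,v}
  L1 li={e,v} lo={e,v}
  L2 li={e} lo={e,v}
  L3 li={e,v} lo={e}
  L4 li={e} lo={e}
  L5 li={e} lo=∅

Interfere edges:
  b↔{e,v}
  e↔{b,s,v,y}
  s↔{e,v}
  v↔{b,e,s}
  y↔{e}

Colouring:
  {b,e,v} pairwise interfere (3-clique) ⇒ χ ≥ 3
  3-colouring: c0={e}  c1={v,y}  c2={b,s}
  χ = 3

Answer: 3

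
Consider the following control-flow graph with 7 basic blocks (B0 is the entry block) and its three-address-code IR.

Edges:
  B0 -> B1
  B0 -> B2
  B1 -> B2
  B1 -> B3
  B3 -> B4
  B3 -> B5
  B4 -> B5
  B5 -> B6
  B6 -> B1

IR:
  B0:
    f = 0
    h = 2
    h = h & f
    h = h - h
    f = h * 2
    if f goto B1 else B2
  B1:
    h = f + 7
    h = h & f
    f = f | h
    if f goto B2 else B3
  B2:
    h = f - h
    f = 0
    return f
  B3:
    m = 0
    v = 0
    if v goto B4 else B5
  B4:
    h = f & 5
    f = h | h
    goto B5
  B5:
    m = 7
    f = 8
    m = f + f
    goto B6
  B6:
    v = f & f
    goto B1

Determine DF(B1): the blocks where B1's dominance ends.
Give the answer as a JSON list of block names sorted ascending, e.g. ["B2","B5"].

Answer: ["B1", "B2"]

Working:
idom tree: B1←B0 B2←B0 B3←B1 B4←B3 B5←B3 B6←B5
Dom∩ at merges:
  B1: preds {B0,B6}: {B0} ∩ {B0,B1,B3,B5,B6} = {B0}; idom=B0
  B2: preds {B0,B1}: {B0} ∩ {B0,B1} = {B0}; idom=B0
  B5: preds {B3,B4}: {B0,B1,B3} ∩ {B0,B1,B3,B4} = {B0,B1,B3}; idom=B3

Frontier:
  B1←B0: walk · to B0
  B1←B6: walk B6→B5→B3→B1 to B0
  B2←B0: walk · to B0
  B2←B1: walk B1 to B0
  B5←B3: walk · to B3
  B5←B4: walk B4 to B3
  B0: DF=∅
  B1: DF={B1,B2}
  B2: DF=∅
  B3: DF={B1}
  B4: DF={B5}
  B5: DF={B1}
  B6: DF={B1}

DF(B1) = ["B1", "B2"]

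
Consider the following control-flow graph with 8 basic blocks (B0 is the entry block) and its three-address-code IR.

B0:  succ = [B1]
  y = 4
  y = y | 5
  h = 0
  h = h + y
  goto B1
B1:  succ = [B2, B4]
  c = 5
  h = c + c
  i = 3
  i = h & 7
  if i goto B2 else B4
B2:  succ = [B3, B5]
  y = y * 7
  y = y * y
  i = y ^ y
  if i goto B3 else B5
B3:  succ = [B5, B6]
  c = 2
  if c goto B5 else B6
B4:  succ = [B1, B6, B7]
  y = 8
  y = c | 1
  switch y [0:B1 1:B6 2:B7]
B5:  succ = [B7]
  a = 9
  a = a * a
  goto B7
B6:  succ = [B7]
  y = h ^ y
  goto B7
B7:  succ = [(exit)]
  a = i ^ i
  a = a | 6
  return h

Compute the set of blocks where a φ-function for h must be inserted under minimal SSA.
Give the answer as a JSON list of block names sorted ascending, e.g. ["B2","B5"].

idom tree: B1←B0 B2←B1 B3←B2 B4←B1 B5←B2 B6←B1 B7←B1
Dom at joins:
  B1: preds {B0,B4}: {B0} ∩ {B0,B1,B4} = {B0}; idom=B0
  B5: preds {B2,B3}: {B0,B1,B2} ∩ {B0,B1,B2,B3} = {B0,B1,B2}; idom=B2
  B6: preds {B3,B4}: {B0,B1,B2,B3} ∩ {B0,B1,B4} = {B0,B1}; idom=B1
  B7: preds {B4,B5,B6}: {B0,B1,B4} ∩ {B0,B1,B2,B5} ∩ {B0,B1,B6} = {B0,B1}; idom=B1

DF walk-up:
  join B1 pred B0: · stop@B0
  join B1 pred B4: B4→B1 stop@B0
  join B5 pred B2: · stop@B2
  join B5 pred B3: B3 stop@B2
  join B6 pred B3: B3→B2 stop@B1
  join B6 pred B4: B4 stop@B1
  join B7 pred B4: B4 stop@B1
  join B7 pred B5: B5→B2 stop@B1
  join B7 pred B6: B6 stop@B1
  B0: DF=∅
  B1: DF={B1}
  B2: DF={B6,B7}
  B3: DF={B5,B6}
  B4: DF={B1,B6,B7}
  B5: DF={B7}
  B6: DF={B7}
  B7: DF=∅

φ for h: defs {B0,B1}
  DF⁺ = {B1}

Answer: ["B1"]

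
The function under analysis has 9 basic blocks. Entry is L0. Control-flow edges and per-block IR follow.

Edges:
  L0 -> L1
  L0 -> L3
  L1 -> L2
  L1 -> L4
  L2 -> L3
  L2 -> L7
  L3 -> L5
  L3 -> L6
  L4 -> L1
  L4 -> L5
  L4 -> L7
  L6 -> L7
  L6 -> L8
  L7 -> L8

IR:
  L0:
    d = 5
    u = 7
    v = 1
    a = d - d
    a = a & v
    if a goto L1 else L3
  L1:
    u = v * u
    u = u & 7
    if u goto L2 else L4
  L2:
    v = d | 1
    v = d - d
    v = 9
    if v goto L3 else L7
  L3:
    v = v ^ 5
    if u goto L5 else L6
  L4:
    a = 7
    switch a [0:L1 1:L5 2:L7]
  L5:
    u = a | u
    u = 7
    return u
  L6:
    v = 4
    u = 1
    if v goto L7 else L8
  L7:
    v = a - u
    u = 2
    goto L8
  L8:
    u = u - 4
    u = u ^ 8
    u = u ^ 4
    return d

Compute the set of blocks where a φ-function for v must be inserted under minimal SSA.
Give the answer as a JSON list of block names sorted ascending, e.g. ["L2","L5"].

idom tree: L1←L0 L2←L1 L3←L0 L4←L1 L5←L0 L6←L3 L7←L0 L8←L0
Join-block Dom:
  L1: preds {L0,L4}: {L0} ∩ {L0,L1,L4} = {L0}; idom=L0
  L3: preds {L0,L2}: {L0} ∩ {L0,L1,L2} = {L0}; idom=L0
  L5: preds {L3,L4}: {L0,L3} ∩ {L0,L1,L4} = {L0}; idom=L0
  L7: preds {L2,L4,L6}: {L0,L1,L2} ∩ {L0,L1,L4} ∩ {L0,L3,L6} = {L0}; idom=L0
  L8: preds {L6,L7}: {L0,L3,L6} ∩ {L0,L7} = {L0}; idom=L0

DF walk-up:
  join L1 pred L0: · stop@L0
  join L1 pred L4: L4→L1 stop@L0
  join L3 pred L0: · stop@L0
  join L3 pred L2: L2→L1 stop@L0
  join L5 pred L3: L3 stop@L0
  join L5 pred L4: L4→L1 stop@L0
  join L7 pred L2: L2→L1 stop@L0
  join L7 pred L4: L4→L1 stop@L0
  join L7 pred L6: L6→L3 stop@L0
  join L8 pred L6: L6→L3 stop@L0
  join L8 pred L7: L7 stop@L0
  L0: DF=∅
  L1: DF={L1,L3,L5,L7}
  L2: DF={L3,L7}
  L3: DF={L5,L7,L8}
  L4: DF={L1,L5,L7}
  L5: DF=∅
  L6: DF={L7,L8}
  L7: DF={L8}
  L8: DF=∅

φ for v: defs {L0,L2,L3,L6,L7}
  DF⁺ = {L3,L5,L7,L8}

Answer: ["L3", "L5", "L7", "L8"]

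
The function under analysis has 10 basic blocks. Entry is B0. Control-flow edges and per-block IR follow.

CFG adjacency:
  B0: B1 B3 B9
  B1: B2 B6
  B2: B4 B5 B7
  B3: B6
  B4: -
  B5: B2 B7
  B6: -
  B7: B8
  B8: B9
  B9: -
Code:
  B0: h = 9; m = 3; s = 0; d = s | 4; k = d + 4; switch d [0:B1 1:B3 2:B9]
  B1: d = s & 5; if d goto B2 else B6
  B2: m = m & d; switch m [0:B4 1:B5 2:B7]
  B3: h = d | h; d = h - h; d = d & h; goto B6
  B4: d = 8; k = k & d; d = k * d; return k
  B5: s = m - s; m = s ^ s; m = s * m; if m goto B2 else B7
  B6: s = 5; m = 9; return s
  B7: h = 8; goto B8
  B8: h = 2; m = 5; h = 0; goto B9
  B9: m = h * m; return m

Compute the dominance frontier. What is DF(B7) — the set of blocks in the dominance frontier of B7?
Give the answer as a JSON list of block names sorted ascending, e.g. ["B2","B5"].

idom tree: B1←B0 B2←B1 B3←B0 B4←B2 B5←B2 B6←B0 B7←B2 B8←B7 B9←B0
Dom at joins:
  B2: preds {B1,B5}: {B0,B1} ∩ {B0,B1,B2,B5} = {B0,B1}; idom=B1
  B6: preds {B1,B3}: {B0,B1} ∩ {B0,B3} = {B0}; idom=B0
  B7: preds {B2,B5}: {B0,B1,B2} ∩ {B0,B1,B2,B5} = {B0,B1,B2}; idom=B2
  B9: preds {B0,B8}: {B0} ∩ {B0,B1,B2,B7,B8} = {B0}; idom=B0

DF derivation:
  B2←B1: walk · to B1
  B2←B5: walk B5→B2 to B1
  B6←B1: walk B1 to B0
  B6←B3: walk B3 to B0
  B7←B2: walk · to B2
  B7←B5: walk B5 to B2
  B9←B0: walk · to B0
  B9←B8: walk B8→B7→B2→B1 to B0
  B0: DF=∅
  B1: DF={B6,B9}
  B2: DF={B2,B9}
  B3: DF={B6}
  B4: DF=∅
  B5: DF={B2,B7}
  B6: DF=∅
  B7: DF={B9}
  B8: DF={B9}
  B9: DF=∅

DF(B7) = ["B9"]

Answer: ["B9"]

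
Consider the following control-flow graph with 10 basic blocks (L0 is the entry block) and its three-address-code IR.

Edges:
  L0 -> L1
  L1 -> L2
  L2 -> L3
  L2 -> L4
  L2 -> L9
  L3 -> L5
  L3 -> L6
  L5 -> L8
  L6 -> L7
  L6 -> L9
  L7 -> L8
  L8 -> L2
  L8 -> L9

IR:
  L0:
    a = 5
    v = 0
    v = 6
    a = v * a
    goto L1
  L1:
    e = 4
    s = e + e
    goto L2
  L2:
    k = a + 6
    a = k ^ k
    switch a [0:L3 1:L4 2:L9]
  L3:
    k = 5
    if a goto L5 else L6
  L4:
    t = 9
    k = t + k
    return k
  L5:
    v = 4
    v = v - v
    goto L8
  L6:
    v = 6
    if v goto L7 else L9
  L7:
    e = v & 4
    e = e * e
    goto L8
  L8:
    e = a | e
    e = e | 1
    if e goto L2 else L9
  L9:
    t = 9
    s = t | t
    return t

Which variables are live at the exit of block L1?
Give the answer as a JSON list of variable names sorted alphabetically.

Answer: ["a", "e"]

Working:
Per-block:
  L0: {a,v} / ∅
  L1: {e,s} / ∅
  L2: {a,k} / {a}
  L3: {k} / {a}
  L4: {k,t} / {k}
  L5: {v} / ∅
  L6: {v} / ∅
  L7: {e} / {v}
  L8: {e} / {a,e}
  L9: {s,t} / ∅

Live sets:
  live L0: ∅→{a}
  live L1: {a}→{a,e}
  live L2: {a,e}→{a,e,k}
  live L3: {a,e}→{a,e}
  live L4: {k}→∅
  live L5: {a,e}→{a,e}
  live L6: {a}→{a,v}
  live L7: {a,v}→{a,e}
  live L8: {a,e}→{a,e}
  live L9: ∅→∅

live-out(L1) = ["a", "e"]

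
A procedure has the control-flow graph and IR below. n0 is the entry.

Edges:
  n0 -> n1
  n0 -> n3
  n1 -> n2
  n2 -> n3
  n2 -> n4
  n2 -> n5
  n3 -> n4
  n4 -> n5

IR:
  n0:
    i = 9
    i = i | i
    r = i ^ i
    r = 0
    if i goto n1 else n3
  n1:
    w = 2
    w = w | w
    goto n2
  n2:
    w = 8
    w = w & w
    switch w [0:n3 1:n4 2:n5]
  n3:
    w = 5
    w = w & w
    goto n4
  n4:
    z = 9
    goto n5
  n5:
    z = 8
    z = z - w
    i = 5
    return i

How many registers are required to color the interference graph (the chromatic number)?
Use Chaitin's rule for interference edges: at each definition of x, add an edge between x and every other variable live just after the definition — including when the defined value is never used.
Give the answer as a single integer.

Block summaries:
  n0 def {i,r} use ∅
  n1 def {w} use ∅
  n2 def {w} use ∅
  n3 def {w} use ∅
  n4 def {z} use ∅
  n5 def {i,z} use {w}

Live sets:
  live n0: ∅→∅
  live n1: ∅→∅
  live n2: ∅→{w}
  live n3: ∅→{w}
  live n4: {w}→{w}
  live n5: {w}→∅

Interference:
  i: {r}
  r: {i}
  w: {z}
  z: {w}

Colouring:
  clique {i,r} ⇒ need ≥ 2
  2-colouring: c0={i,w}  c1={r,z}
  χ = 2

Answer: 2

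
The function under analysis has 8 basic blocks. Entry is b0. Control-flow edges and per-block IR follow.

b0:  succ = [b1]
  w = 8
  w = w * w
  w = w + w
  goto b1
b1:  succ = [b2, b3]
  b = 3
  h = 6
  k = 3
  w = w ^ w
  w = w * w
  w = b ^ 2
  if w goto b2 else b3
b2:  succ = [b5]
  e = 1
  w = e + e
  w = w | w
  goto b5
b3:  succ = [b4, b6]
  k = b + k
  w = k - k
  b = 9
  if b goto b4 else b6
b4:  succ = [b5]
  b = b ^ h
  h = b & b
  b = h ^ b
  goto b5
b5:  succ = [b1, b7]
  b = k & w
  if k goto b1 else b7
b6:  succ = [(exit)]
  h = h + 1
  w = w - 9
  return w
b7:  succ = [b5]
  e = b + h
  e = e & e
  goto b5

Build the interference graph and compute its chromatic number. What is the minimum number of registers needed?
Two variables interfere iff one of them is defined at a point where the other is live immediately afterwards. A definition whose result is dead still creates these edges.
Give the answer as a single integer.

def/use:
  b0 def {w} use ∅
  b1 def {b,h,k,w} use {w}
  b2 def {e,w} use ∅
  b3 def {b,k,w} use {b,k}
  b4 def {b,h} use {b,h}
  b5 def {b} use {k,w}
  b6 def {h,w} use {h,w}
  b7 def {e} use {b,h}

Backward fixpoint:
  b0 li=∅ lo={w}
  b1 li={w} lo={b,h,k}
  b2 li={h,k} lo={h,k,w}
  b3 li={b,h,k} lo={b,h,k,w}
  b4 li={b,h,k,w} lo={h,k,w}
  b5 li={h,k,w} lo={b,h,k,w}
  b6 li={h,w} lo=∅
  b7 li={b,h,k,w} lo={h,k,w}

Interference:
  b: {h,k,w}
  e: {h,k,w}
  h: {b,e,k,w}
  k: {b,e,h,w}
  w: {b,e,h,k}

Colouring:
  {b,h,k,w} pairwise interfere (4-clique) ⇒ χ ≥ 4
  4-colouring: r0={h}  r1={k}  r2={w}  r3={b,e}
  χ = 4

Answer: 4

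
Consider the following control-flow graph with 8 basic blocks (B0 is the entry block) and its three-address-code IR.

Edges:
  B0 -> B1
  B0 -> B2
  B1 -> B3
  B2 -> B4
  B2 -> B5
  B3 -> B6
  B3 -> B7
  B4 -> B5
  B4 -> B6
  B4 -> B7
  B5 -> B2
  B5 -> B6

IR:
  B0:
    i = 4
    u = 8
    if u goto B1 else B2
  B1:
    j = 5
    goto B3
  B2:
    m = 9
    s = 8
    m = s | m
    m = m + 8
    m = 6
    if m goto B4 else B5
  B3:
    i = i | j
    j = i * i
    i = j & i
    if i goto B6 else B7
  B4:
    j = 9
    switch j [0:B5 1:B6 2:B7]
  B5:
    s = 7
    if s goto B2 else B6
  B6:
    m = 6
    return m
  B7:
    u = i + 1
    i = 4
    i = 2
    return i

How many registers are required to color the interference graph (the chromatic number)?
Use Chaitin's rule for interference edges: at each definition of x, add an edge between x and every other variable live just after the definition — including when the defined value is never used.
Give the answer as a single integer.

def/use:
  B0 def {i,u} use ∅
  B1 def {j} use ∅
  B2 def {m,s} use ∅
  B3 def {i,j} use {i,j}
  B4 def {j} use ∅
  B5 def {s} use ∅
  B6 def {m} use ∅
  B7 def {i,u} use {i}

Live sets:
  B0 li=∅ lo={i}
  B1 li={i} lo={i,j}
  B2 li={i} lo={i}
  B3 li={i,j} lo={i}
  B4 li={i} lo={i}
  B5 li={i} lo={i}
  B6 li=∅ lo=∅
  B7 li={i} lo=∅

Interference:
  i: {j,m,s,u}
  j: {i}
  m: {i,s}
  s: {i,m}
  u: {i}

Chromatic number:
  clique {i,m,s} ⇒ need ≥ 3
  assign i→R0 j→R1 m→R1 s→R2 u→R1 — no edge inside a register ⇒ χ ≤ 3
  χ = 3

Answer: 3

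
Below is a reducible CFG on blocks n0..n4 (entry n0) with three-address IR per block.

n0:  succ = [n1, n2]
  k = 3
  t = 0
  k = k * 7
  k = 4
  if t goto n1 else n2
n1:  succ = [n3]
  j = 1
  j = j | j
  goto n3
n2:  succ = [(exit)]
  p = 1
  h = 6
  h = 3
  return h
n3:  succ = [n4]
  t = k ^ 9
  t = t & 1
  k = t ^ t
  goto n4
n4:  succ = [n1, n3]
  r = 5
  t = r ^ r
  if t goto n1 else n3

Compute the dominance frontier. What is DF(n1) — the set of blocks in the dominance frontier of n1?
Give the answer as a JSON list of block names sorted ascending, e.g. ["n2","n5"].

Answer: ["n1"]

Working:
idom tree: n1←n0 n2←n0 n3←n1 n4←n3
Dom at joins:
  n1: preds {n0,n4}: {n0} ∩ {n0,n1,n3,n4} = {n0}; idom=n0
  n3: preds {n1,n4}: {n0,n1} ∩ {n0,n1,n3,n4} = {n0,n1}; idom=n1

DF walk-up:
  n1←n0: walk · to n0
  n1←n4: walk n4→n3→n1 to n0
  n3←n1: walk · to n1
  n3←n4: walk n4→n3 to n1
  DF(n0)=∅
  DF(n1)={n1}
  DF(n2)=∅
  DF(n3)={n1,n3}
  DF(n4)={n1,n3}

DF(n1) = ["n1"]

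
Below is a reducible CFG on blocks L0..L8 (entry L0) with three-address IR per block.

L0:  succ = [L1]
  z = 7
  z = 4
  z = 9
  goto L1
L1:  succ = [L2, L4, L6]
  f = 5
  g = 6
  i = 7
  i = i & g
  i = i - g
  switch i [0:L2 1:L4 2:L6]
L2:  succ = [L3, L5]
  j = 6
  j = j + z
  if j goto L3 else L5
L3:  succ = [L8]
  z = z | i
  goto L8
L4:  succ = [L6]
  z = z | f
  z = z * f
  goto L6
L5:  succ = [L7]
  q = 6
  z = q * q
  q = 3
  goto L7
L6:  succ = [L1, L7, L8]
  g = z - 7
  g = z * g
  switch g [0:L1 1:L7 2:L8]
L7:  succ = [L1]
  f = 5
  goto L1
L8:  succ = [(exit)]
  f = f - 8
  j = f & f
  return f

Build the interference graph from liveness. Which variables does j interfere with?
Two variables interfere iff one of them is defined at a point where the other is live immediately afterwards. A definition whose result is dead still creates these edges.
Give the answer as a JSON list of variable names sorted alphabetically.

Block summaries:
  L0 def {z} use ∅
  L1 def {f,g,i} use ∅
  L2 def {j} use {z}
  L3 def {z} use {i,z}
  L4 def {z} use {f,z}
  L5 def {q,z} use ∅
  L6 def {g} use {z}
  L7 def {f} use ∅
  L8 def {f,j} use {f}

Live sets:
  live L0: ∅→{z}
  live L1: {z}→{f,i,z}
  live L2: {f,i,z}→{f,i,z}
  live L3: {f,i,z}→{f}
  live L4: {f,z}→{f,z}
  live L5: ∅→{z}
  live L6: {f,z}→{f,z}
  live L7: {z}→{z}
  live L8: {f}→∅

Conflict graph:
  f — {g,i,j,z}
  g — {f,i,z}
  i — {f,g,j,z}
  j — {f,i,z}
  q — {z}
  z — {f,g,i,j,q}

N(j) = ["f", "i", "z"]

Answer: ["f", "i", "z"]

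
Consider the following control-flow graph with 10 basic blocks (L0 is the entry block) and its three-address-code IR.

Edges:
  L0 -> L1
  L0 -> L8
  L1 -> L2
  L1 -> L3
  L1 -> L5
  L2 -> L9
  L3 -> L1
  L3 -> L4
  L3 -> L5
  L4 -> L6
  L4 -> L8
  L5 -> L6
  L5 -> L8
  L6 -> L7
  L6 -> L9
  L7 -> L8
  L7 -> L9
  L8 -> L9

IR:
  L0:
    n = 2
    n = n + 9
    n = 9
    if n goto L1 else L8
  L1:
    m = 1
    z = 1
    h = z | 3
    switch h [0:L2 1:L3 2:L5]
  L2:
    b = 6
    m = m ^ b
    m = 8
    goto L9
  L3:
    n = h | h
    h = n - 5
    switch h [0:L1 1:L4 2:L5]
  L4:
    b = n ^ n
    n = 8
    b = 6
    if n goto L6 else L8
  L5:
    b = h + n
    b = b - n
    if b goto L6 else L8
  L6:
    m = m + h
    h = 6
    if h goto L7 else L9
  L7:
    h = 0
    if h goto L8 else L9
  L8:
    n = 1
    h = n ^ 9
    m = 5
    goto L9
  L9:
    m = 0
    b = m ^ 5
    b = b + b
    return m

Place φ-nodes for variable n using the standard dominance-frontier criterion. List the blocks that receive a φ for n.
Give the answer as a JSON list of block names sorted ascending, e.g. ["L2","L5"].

Answer: ["L1", "L5", "L6", "L8", "L9"]

Derivation:
idom tree: L1←L0 L2←L1 L3←L1 L4←L3 L5←L1 L6←L1 L7←L6 L8←L0 L9←L0
Dom at joins:
  L1: preds {L0,L3}: {L0} ∩ {L0,L1,L3} = {L0}; idom=L0
  L5: preds {L1,L3}: {L0,L1} ∩ {L0,L1,L3} = {L0,L1}; idom=L1
  L6: preds {L4,L5}: {L0,L1,L3,L4} ∩ {L0,L1,L5} = {L0,L1}; idom=L1
  L8: preds {L0,L4,L5,L7}: {L0} ∩ {L0,L1,L3,L4} ∩ {L0,L1,L5} ∩ {L0,L1,L6,L7} = {L0}; idom=L0
  L9: preds {L2,L6,L7,L8}: {L0,L1,L2} ∩ {L0,L1,L6} ∩ {L0,L1,L6,L7} ∩ {L0,L8} = {L0}; idom=L0

DF walk-up:
  join L1 pred L0: · stop@L0
  join L1 pred L3: L3→L1 stop@L0
  join L5 pred L1: · stop@L1
  join L5 pred L3: L3 stop@L1
  join L6 pred L4: L4→L3 stop@L1
  join L6 pred L5: L5 stop@L1
  join L8 pred L0: · stop@L0
  join L8 pred L4: L4→L3→L1 stop@L0
  join L8 pred L5: L5→L1 stop@L0
  join L8 pred L7: L7→L6→L1 stop@L0
  join L9 pred L2: L2→L1 stop@L0
  join L9 pred L6: L6→L1 stop@L0
  join L9 pred L7: L7→L6→L1 stop@L0
  join L9 pred L8: L8 stop@L0
  L0 → ∅
  L1 → {L1,L8,L9}
  L2 → {L9}
  L3 → {L1,L5,L6,L8}
  L4 → {L6,L8}
  L5 → {L6,L8}
  L6 → {L8,L9}
  L7 → {L8,L9}
  L8 → {L9}
  L9 → ∅

φ for n: defs {L0,L3,L4,L8}
  DF⁺ = {L1,L5,L6,L8,L9}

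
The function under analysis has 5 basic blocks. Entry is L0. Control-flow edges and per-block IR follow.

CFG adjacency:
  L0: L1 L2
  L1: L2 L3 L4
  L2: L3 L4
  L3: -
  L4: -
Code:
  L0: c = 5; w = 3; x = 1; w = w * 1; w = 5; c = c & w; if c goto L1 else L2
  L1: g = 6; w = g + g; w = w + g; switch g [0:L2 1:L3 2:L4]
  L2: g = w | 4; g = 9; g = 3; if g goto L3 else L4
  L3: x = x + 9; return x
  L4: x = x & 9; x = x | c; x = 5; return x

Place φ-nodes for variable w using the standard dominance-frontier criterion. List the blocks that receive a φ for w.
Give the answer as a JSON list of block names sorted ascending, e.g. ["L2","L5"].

idom tree: L1←L0 L2←L0 L3←L0 L4←L0
Join-block Dom:
  L2: preds {L0,L1}: {L0} ∩ {L0,L1} = {L0}; idom=L0
  L3: preds {L1,L2}: {L0,L1} ∩ {L0,L2} = {L0}; idom=L0
  L4: preds {L1,L2}: {L0,L1} ∩ {L0,L2} = {L0}; idom=L0

Frontier:
  L2←L0: walk · to L0
  L2←L1: walk L1 to L0
  L3←L1: walk L1 to L0
  L3←L2: walk L2 to L0
  L4←L1: walk L1 to L0
  L4←L2: walk L2 to L0
  DF(L0)=∅
  DF(L1)={L2,L3,L4}
  DF(L2)={L3,L4}
  DF(L3)=∅
  DF(L4)=∅

φ for w: defs {L0,L1}
  DF⁺ = {L2,L3,L4}

Answer: ["L2", "L3", "L4"]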